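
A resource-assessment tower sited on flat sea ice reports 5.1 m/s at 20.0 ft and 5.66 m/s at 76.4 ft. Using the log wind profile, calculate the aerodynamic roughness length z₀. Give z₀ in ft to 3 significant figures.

Log law: V(z) ∝ ln(z/z₀). With r = V₁/V₂ = 5.1/5.66 = 0.90106,
r · ln(z₂/z₀) = ln(z₁/z₀) ⇒ ln z₀ = (ln z₁ − r·ln z₂)/(1 − r)
ln z₀ = (2.99573 − 0.90106×4.33598) / 0.09894 = -9.2101
z₀ = exp(-9.2101) = 0.0001000 ft

z₀ ≈ 0.000100 ft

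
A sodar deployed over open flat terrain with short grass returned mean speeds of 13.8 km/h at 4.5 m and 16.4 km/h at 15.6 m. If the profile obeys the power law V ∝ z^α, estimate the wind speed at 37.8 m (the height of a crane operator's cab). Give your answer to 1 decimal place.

First find α: α = ln(V₂/V₁)/ln(z₂/z₁) = ln(16.4/13.8)/ln(15.6/4.5) = 0.17261/1.24319 = 0.1388
Extrapolate from 15.6 m to 37.8 m: V₃ = 16.4 × (37.8/15.6)^0.1388 = 16.4 × 1.1308 = 18.5444 km/h

18.5 km/h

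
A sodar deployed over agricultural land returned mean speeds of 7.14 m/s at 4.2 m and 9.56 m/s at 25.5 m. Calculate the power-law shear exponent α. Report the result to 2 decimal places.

α ≈ 0.16

Power law: V₂/V₁ = (z₂/z₁)^α ⇒ α = ln(V₂/V₁) / ln(z₂/z₁)
α = ln(9.56/7.14) / ln(25.5/4.2) = ln(1.3389) / ln(6.0714)
  = 0.29187 / 1.80359 = 0.16183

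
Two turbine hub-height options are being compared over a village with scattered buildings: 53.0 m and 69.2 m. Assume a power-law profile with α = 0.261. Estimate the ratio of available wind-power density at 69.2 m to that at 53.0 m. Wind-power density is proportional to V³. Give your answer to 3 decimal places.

Speed ratio: V_B/V_A = (z_B/z_A)^α = (69.2/53.0)^0.261 = (1.3057)^0.261 = 1.07209
Power-density ratio: P_B/P_A = (V_B/V_A)³ = (1.07209)³ = 1.23224

1.232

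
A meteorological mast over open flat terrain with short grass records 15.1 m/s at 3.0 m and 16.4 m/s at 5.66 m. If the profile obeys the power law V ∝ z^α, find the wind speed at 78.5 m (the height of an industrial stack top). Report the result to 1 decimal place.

23.1 m/s

First find α: α = ln(V₂/V₁)/ln(z₂/z₁) = ln(16.4/15.1)/ln(5.66/3.0) = 0.08259/0.63481 = 0.1301
Extrapolate from 5.66 m to 78.5 m: V₃ = 16.4 × (78.5/5.66)^0.1301 = 16.4 × 1.4079 = 23.0898 m/s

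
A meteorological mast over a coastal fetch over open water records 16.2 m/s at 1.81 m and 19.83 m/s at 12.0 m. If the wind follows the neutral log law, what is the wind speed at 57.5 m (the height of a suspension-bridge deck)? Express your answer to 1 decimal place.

22.8 m/s

Log law: V ∝ ln(z/z₀). From the pair, with r = V₁/V₂ = 0.81694,
ln z₀ = (ln z₁ − r·ln z₂)/(1 − r) = (0.5933 − 0.81694×2.4849)/0.18306 = -7.8484 → z₀ = 0.0003904 m
V₃ = V₁ · ln(z₃/z₀)/ln(z₁/z₀) = 16.2 × 11.9002/8.4418 = 22.8369 m/s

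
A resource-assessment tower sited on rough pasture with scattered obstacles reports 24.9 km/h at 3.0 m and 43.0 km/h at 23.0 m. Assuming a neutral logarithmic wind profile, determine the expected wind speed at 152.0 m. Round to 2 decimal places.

59.78 km/h

Log law: V ∝ ln(z/z₀). From the pair, with r = V₁/V₂ = 0.57907,
ln z₀ = (ln z₁ − r·ln z₂)/(1 − r) = (1.0986 − 0.57907×3.1355)/0.42093 = -1.7035 → z₀ = 0.1820 m
V₃ = V₁ · ln(z₃/z₀)/ln(z₁/z₀) = 24.9 × 6.7274/2.8021 = 59.7804 km/h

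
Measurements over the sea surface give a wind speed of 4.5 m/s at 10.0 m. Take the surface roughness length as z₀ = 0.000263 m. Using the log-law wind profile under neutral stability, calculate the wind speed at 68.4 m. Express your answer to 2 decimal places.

5.32 m/s

Log law: V(z) ∝ ln(z/z₀), so V₂/V₁ = ln(z₂/z₀) / ln(z₁/z₀).
ln(68.4/0.000263) = 12.4687, ln(10.0/0.000263) = 10.5459
V₂ = 4.5 × 12.4687/10.5459 = 4.5 × 1.1823 = 5.3205 m/s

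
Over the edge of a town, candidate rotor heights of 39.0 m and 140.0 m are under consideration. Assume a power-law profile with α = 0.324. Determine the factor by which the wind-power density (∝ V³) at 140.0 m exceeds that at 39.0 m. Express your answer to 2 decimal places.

3.46

Speed ratio: V_B/V_A = (z_B/z_A)^α = (140.0/39.0)^0.324 = (3.5897)^0.324 = 1.51301
Power-density ratio: P_B/P_A = (V_B/V_A)³ = (1.51301)³ = 3.46355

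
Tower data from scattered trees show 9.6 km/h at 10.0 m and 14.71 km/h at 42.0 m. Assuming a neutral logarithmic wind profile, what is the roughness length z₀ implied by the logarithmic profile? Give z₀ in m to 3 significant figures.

z₀ ≈ 0.675 m

Log law: V(z) ∝ ln(z/z₀). With r = V₁/V₂ = 9.6/14.71 = 0.65262,
r · ln(z₂/z₀) = ln(z₁/z₀) ⇒ ln z₀ = (ln z₁ − r·ln z₂)/(1 − r)
ln z₀ = (2.30259 − 0.65262×3.73767) / 0.34738 = -0.3935
z₀ = exp(-0.3935) = 0.6747 m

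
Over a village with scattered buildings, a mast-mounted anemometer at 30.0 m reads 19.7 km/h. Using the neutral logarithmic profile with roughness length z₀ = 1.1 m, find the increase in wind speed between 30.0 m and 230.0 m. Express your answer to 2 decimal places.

Log law: V₂ = V₁ · ln(z₂/z₀)/ln(z₁/z₀) = 19.7 × 5.3428/3.3059 = 31.8379 km/h
ΔV = 31.8379 − 19.7 = 12.1379 km/h

12.14 km/h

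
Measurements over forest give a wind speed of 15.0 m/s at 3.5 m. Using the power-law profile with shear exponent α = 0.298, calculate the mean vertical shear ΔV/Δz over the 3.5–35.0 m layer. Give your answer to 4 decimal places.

0.4696 m/s/m

Power law: V₂ = V₁ · (z₂/z₁)^α = 15.0 × (10.0000)^0.298 = 29.7914 m/s
ΔV/Δz = (29.7914 − 15.0)/(35.0 − 3.5) = 14.7914/31.5000 = 0.46957 m/s/m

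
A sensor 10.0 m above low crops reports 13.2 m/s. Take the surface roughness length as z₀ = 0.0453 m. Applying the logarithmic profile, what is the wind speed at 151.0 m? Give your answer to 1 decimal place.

19.8 m/s

Log law: V(z) ∝ ln(z/z₀), so V₂/V₁ = ln(z₂/z₀) / ln(z₁/z₀).
ln(151.0/0.0453) = 8.1117, ln(10.0/0.0453) = 5.3970
V₂ = 13.2 × 8.1117/5.3970 = 13.2 × 1.5030 = 19.8396 m/s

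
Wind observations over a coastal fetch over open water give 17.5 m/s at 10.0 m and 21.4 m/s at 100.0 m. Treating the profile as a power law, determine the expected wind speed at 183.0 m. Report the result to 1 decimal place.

22.6 m/s

First find α: α = ln(V₂/V₁)/ln(z₂/z₁) = ln(21.4/17.5)/ln(100.0/10.0) = 0.20119/2.30259 = 0.0874
Extrapolate from 100.0 m to 183.0 m: V₃ = 21.4 × (183.0/100.0)^0.0874 = 21.4 × 1.0542 = 22.5603 m/s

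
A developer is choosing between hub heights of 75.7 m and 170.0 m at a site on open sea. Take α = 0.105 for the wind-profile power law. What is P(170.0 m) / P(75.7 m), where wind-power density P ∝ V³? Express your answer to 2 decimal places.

1.29

Speed ratio: V_B/V_A = (z_B/z_A)^α = (170.0/75.7)^0.105 = (2.2457)^0.105 = 1.08866
Power-density ratio: P_B/P_A = (V_B/V_A)³ = (1.08866)³ = 1.29026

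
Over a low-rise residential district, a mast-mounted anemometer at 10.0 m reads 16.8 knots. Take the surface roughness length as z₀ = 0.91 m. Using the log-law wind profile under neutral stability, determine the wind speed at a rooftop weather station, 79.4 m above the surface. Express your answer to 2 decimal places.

Log law: V(z) ∝ ln(z/z₀), so V₂/V₁ = ln(z₂/z₀) / ln(z₁/z₀).
ln(79.4/0.91) = 4.4688, ln(10.0/0.91) = 2.3969
V₂ = 16.8 × 4.4688/2.3969 = 16.8 × 1.8644 = 31.3222 knots

31.32 knots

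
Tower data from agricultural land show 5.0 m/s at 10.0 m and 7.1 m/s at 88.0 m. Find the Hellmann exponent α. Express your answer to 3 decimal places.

α ≈ 0.161

Power law: V₂/V₁ = (z₂/z₁)^α ⇒ α = ln(V₂/V₁) / ln(z₂/z₁)
α = ln(7.1/5.0) / ln(88.0/10.0) = ln(1.4200) / ln(8.8000)
  = 0.35066 / 2.17475 = 0.16124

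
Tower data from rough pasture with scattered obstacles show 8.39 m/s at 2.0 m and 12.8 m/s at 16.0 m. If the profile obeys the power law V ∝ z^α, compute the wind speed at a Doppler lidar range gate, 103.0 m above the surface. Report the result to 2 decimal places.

First find α: α = ln(V₂/V₁)/ln(z₂/z₁) = ln(12.8/8.39)/ln(16.0/2.0) = 0.42240/2.07944 = 0.2031
Extrapolate from 16.0 m to 103.0 m: V₃ = 12.8 × (103.0/16.0)^0.2031 = 12.8 × 1.4597 = 18.6848 m/s

18.68 m/s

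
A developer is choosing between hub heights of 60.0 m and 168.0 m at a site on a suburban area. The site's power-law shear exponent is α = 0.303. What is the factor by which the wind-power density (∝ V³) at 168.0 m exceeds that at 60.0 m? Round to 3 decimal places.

2.550

Speed ratio: V_B/V_A = (z_B/z_A)^α = (168.0/60.0)^0.303 = (2.8000)^0.303 = 1.36612
Power-density ratio: P_B/P_A = (V_B/V_A)³ = (1.36612)³ = 2.54957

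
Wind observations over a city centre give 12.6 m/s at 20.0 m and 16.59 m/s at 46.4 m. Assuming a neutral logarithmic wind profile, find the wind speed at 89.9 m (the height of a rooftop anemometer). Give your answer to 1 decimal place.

19.7 m/s

Log law: V ∝ ln(z/z₀). From the pair, with r = V₁/V₂ = 0.75949,
ln z₀ = (ln z₁ − r·ln z₂)/(1 − r) = (2.9957 − 0.75949×3.8373)/0.24051 = 0.3382 → z₀ = 1.402 m
V₃ = V₁ · ln(z₃/z₀)/ln(z₁/z₀) = 12.6 × 4.1605/2.6576 = 19.7258 m/s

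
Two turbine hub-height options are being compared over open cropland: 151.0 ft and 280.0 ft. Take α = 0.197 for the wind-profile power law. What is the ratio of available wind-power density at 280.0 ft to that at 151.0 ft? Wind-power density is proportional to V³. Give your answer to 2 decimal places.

Speed ratio: V_B/V_A = (z_B/z_A)^α = (280.0/151.0)^0.197 = (1.8543)^0.197 = 1.12936
Power-density ratio: P_B/P_A = (V_B/V_A)³ = (1.12936)³ = 1.44044

1.44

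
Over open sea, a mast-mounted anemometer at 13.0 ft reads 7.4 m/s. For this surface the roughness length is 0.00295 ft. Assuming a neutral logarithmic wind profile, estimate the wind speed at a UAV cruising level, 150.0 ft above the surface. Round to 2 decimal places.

Log law: V(z) ∝ ln(z/z₀), so V₂/V₁ = ln(z₂/z₀) / ln(z₁/z₀).
ln(150.0/0.00295) = 10.8366, ln(13.0/0.00295) = 8.3909
V₂ = 7.4 × 10.8366/8.3909 = 7.4 × 1.2915 = 9.5569 m/s

9.56 m/s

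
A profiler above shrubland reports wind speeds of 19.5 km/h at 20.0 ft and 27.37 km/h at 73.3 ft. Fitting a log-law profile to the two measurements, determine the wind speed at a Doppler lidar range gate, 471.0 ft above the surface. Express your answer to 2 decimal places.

38.64 km/h

Log law: V ∝ ln(z/z₀). From the pair, with r = V₁/V₂ = 0.71246,
ln z₀ = (ln z₁ − r·ln z₂)/(1 − r) = (2.9957 − 0.71246×4.2946)/0.28754 = -0.2225 → z₀ = 0.8005 ft
V₃ = V₁ · ln(z₃/z₀)/ln(z₁/z₀) = 19.5 × 6.3773/3.2182 = 38.6421 km/h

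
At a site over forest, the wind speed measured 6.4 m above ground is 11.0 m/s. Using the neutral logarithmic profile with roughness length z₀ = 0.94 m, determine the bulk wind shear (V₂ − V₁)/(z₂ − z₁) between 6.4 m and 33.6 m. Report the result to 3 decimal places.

0.350 m/s/m

Log law: V₂ = V₁ · ln(z₂/z₀)/ln(z₁/z₀) = 11.0 × 3.5764/1.9182 = 20.5093 m/s
ΔV/Δz = (20.5093 − 11.0)/(33.6 − 6.4) = 9.5093/27.2000 = 0.34961 m/s/m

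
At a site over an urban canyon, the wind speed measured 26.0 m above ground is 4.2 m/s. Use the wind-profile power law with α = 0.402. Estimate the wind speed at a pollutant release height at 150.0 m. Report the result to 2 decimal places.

Power-law profile: V₂ = V₁ · (z₂/z₁)^α
V₂ = 4.2 × (150.0/26.0)^0.402 = 4.2 × (5.7692)^0.402
    = 4.2 × 2.0229 = 8.4961 m/s

8.50 m/s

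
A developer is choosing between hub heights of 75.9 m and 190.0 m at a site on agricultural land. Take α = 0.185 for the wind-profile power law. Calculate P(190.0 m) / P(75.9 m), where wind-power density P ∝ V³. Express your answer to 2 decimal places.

Speed ratio: V_B/V_A = (z_B/z_A)^α = (190.0/75.9)^0.185 = (2.5033)^0.185 = 1.18502
Power-density ratio: P_B/P_A = (V_B/V_A)³ = (1.18502)³ = 1.66408

1.66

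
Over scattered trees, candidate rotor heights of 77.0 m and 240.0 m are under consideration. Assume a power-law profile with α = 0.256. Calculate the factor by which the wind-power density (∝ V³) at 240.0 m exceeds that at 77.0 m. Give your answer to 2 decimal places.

Speed ratio: V_B/V_A = (z_B/z_A)^α = (240.0/77.0)^0.256 = (3.1169)^0.256 = 1.33780
Power-density ratio: P_B/P_A = (V_B/V_A)³ = (1.33780)³ = 2.39429

2.39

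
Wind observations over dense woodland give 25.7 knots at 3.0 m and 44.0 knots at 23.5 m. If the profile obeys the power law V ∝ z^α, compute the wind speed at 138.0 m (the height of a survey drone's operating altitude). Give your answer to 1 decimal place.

First find α: α = ln(V₂/V₁)/ln(z₂/z₁) = ln(44.0/25.7)/ln(23.5/3.0) = 0.53770/2.05839 = 0.2612
Extrapolate from 23.5 m to 138.0 m: V₃ = 44.0 × (138.0/23.5)^0.2612 = 44.0 × 1.5879 = 69.8689 knots

69.9 knots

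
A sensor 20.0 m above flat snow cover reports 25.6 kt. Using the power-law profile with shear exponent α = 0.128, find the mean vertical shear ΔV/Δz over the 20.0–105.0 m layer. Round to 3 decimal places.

0.071 kt/m

Power law: V₂ = V₁ · (z₂/z₁)^α = 25.6 × (5.2500)^0.128 = 31.6534 kt
ΔV/Δz = (31.6534 − 25.6)/(105.0 − 20.0) = 6.0534/85.0000 = 0.07122 kt/m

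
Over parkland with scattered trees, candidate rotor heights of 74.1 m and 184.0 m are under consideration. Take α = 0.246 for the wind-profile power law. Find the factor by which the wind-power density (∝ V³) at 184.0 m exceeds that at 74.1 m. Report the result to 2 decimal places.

Speed ratio: V_B/V_A = (z_B/z_A)^α = (184.0/74.1)^0.246 = (2.4831)^0.246 = 1.25075
Power-density ratio: P_B/P_A = (V_B/V_A)³ = (1.25075)³ = 1.95663

1.96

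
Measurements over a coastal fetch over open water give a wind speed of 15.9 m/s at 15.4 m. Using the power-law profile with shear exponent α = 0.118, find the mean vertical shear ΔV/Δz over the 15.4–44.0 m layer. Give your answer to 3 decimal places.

0.073 m/s/m

Power law: V₂ = V₁ · (z₂/z₁)^α = 15.9 × (2.8571)^0.118 = 17.9969 m/s
ΔV/Δz = (17.9969 − 15.9)/(44.0 − 15.4) = 2.0969/28.6000 = 0.07332 m/s/m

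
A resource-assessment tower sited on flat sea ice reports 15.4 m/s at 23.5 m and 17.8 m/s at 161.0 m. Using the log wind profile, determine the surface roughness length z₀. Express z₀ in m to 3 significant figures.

z₀ ≈ 0.000102 m

Log law: V(z) ∝ ln(z/z₀). With r = V₁/V₂ = 15.4/17.8 = 0.86517,
r · ln(z₂/z₀) = ln(z₁/z₀) ⇒ ln z₀ = (ln z₁ − r·ln z₂)/(1 − r)
ln z₀ = (3.15700 − 0.86517×5.08140) / 0.13483 = -9.1913
z₀ = exp(-9.1913) = 0.0001019 m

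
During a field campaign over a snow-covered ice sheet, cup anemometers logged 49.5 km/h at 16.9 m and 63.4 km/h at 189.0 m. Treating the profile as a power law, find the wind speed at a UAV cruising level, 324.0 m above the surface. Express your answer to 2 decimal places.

67.00 km/h

First find α: α = ln(V₂/V₁)/ln(z₂/z₁) = ln(63.4/49.5)/ln(189.0/16.9) = 0.24749/2.41443 = 0.1025
Extrapolate from 189.0 m to 324.0 m: V₃ = 63.4 × (324.0/189.0)^0.1025 = 63.4 × 1.0568 = 67.0014 km/h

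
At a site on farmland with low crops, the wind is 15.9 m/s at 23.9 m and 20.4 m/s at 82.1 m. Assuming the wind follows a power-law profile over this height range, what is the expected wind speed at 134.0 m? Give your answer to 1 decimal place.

22.5 m/s

First find α: α = ln(V₂/V₁)/ln(z₂/z₁) = ln(20.4/15.9)/ln(82.1/23.9) = 0.24922/1.23406 = 0.2019
Extrapolate from 82.1 m to 134.0 m: V₃ = 20.4 × (134.0/82.1)^0.2019 = 20.4 × 1.1040 = 22.5215 m/s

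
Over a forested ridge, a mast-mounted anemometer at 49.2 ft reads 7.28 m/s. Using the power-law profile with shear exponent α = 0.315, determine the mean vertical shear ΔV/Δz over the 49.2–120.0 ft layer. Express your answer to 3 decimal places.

0.033 m/s/ft

Power law: V₂ = V₁ · (z₂/z₁)^α = 7.28 × (2.4390)^0.315 = 9.6406 m/s
ΔV/Δz = (9.6406 − 7.28)/(120.0 − 49.2) = 2.3606/70.8000 = 0.03334 m/s/ft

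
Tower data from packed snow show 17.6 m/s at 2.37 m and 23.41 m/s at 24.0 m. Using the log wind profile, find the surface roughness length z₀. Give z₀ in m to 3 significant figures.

z₀ ≈ 0.00213 m

Log law: V(z) ∝ ln(z/z₀). With r = V₁/V₂ = 17.6/23.41 = 0.75182,
r · ln(z₂/z₀) = ln(z₁/z₀) ⇒ ln z₀ = (ln z₁ − r·ln z₂)/(1 − r)
ln z₀ = (0.86289 − 0.75182×3.17805) / 0.24818 = -6.1503
z₀ = exp(-6.1503) = 0.002133 m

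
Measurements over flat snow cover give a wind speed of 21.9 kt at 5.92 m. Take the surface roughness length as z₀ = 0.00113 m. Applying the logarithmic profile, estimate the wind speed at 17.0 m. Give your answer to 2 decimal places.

Log law: V(z) ∝ ln(z/z₀), so V₂/V₁ = ln(z₂/z₀) / ln(z₁/z₀).
ln(17.0/0.00113) = 9.6188, ln(5.92/0.00113) = 8.5639
V₂ = 21.9 × 9.6188/8.5639 = 21.9 × 1.1232 = 24.5976 kt

24.60 kt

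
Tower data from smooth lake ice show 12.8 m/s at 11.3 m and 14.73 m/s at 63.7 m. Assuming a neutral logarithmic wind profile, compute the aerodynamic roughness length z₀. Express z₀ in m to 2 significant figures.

Log law: V(z) ∝ ln(z/z₀). With r = V₁/V₂ = 12.8/14.73 = 0.86897,
r · ln(z₂/z₀) = ln(z₁/z₀) ⇒ ln z₀ = (ln z₁ − r·ln z₂)/(1 − r)
ln z₀ = (2.42480 − 0.86897×4.15418) / 0.13103 = -9.0447
z₀ = exp(-9.0447) = 0.0001180 m

z₀ ≈ 0.00012 m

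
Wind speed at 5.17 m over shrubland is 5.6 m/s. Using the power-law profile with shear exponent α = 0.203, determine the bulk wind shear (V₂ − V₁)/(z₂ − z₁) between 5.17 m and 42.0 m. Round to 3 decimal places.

0.081 m/s/m

Power law: V₂ = V₁ · (z₂/z₁)^α = 5.6 × (8.1238)^0.203 = 8.5678 m/s
ΔV/Δz = (8.5678 − 5.6)/(42.0 − 5.17) = 2.9678/36.8300 = 0.08058 m/s/m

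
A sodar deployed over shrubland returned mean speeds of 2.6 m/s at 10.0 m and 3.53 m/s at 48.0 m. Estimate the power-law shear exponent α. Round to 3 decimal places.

Power law: V₂/V₁ = (z₂/z₁)^α ⇒ α = ln(V₂/V₁) / ln(z₂/z₁)
α = ln(3.53/2.6) / ln(48.0/10.0) = ln(1.3577) / ln(4.8000)
  = 0.30579 / 1.56862 = 0.19494

α ≈ 0.195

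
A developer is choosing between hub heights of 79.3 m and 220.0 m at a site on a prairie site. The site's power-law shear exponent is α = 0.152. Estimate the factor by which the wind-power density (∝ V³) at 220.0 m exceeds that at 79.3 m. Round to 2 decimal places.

1.59

Speed ratio: V_B/V_A = (z_B/z_A)^α = (220.0/79.3)^0.152 = (2.7743)^0.152 = 1.16777
Power-density ratio: P_B/P_A = (V_B/V_A)³ = (1.16777)³ = 1.59249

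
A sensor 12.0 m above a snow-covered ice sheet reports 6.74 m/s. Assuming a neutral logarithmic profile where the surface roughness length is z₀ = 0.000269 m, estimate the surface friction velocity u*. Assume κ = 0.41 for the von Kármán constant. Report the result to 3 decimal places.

u* ≈ 0.258 m/s

Log law: V(z) = (u*/κ) · ln(z/z₀) ⇒ u* = κ · V / ln(z/z₀)
u* = 0.41 × 6.74 / ln(12.0/0.000269) = 0.41 × 6.74 / 10.7057
   = 2.7634 / 10.7057 = 0.2581 m/s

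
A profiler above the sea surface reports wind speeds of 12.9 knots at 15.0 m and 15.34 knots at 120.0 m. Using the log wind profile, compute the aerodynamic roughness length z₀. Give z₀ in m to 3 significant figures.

z₀ ≈ 0.000252 m

Log law: V(z) ∝ ln(z/z₀). With r = V₁/V₂ = 12.9/15.34 = 0.84094,
r · ln(z₂/z₀) = ln(z₁/z₀) ⇒ ln z₀ = (ln z₁ − r·ln z₂)/(1 − r)
ln z₀ = (2.70805 − 0.84094×4.78749) / 0.15906 = -8.2857
z₀ = exp(-8.2857) = 0.0002521 m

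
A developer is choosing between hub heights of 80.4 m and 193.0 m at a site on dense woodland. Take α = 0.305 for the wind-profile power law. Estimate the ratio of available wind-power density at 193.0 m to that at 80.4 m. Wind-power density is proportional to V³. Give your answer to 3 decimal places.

2.228

Speed ratio: V_B/V_A = (z_B/z_A)^α = (193.0/80.4)^0.305 = (2.4005)^0.305 = 1.30615
Power-density ratio: P_B/P_A = (V_B/V_A)³ = (1.30615)³ = 2.22831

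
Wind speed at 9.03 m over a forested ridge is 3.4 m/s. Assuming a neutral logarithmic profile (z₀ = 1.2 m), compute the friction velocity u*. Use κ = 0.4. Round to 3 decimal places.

u* ≈ 0.674 m/s

Log law: V(z) = (u*/κ) · ln(z/z₀) ⇒ u* = κ · V / ln(z/z₀)
u* = 0.4 × 3.4 / ln(9.03/1.2) = 0.4 × 3.4 / 2.0182
   = 1.3600 / 2.0182 = 0.6739 m/s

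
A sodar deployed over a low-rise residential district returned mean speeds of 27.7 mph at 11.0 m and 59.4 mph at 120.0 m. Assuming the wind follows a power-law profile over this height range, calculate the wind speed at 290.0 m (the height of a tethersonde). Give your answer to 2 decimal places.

First find α: α = ln(V₂/V₁)/ln(z₂/z₁) = ln(59.4/27.7)/ln(120.0/11.0) = 0.76286/2.38960 = 0.3192
Extrapolate from 120.0 m to 290.0 m: V₃ = 59.4 × (290.0/120.0)^0.3192 = 59.4 × 1.3254 = 78.7274 mph

78.73 mph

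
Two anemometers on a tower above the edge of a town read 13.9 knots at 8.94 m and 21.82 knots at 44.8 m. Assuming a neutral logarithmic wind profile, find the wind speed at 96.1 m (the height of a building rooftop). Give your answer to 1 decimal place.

25.6 knots

Log law: V ∝ ln(z/z₀). From the pair, with r = V₁/V₂ = 0.63703,
ln z₀ = (ln z₁ − r·ln z₂)/(1 − r) = (2.1905 − 0.63703×3.8022)/0.36297 = -0.6380 → z₀ = 0.5283 m
V₃ = V₁ · ln(z₃/z₀)/ln(z₁/z₀) = 13.9 × 5.2034/2.8286 = 25.5704 knots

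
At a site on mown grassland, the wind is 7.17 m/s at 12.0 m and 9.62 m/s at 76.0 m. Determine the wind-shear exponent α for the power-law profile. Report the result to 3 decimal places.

α ≈ 0.159

Power law: V₂/V₁ = (z₂/z₁)^α ⇒ α = ln(V₂/V₁) / ln(z₂/z₁)
α = ln(9.62/7.17) / ln(76.0/12.0) = ln(1.3417) / ln(6.3333)
  = 0.29394 / 1.84583 = 0.15924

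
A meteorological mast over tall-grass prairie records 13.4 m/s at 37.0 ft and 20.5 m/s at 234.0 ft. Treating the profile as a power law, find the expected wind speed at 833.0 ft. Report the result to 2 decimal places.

27.47 m/s

First find α: α = ln(V₂/V₁)/ln(z₂/z₁) = ln(20.5/13.4)/ln(234.0/37.0) = 0.42517/1.84440 = 0.2305
Extrapolate from 234.0 ft to 833.0 ft: V₃ = 20.5 × (833.0/234.0)^0.2305 = 20.5 × 1.3400 = 27.4706 m/s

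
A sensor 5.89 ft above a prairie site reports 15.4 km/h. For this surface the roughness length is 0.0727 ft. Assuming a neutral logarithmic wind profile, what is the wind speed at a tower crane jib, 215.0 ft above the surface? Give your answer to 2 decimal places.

Log law: V(z) ∝ ln(z/z₀), so V₂/V₁ = ln(z₂/z₀) / ln(z₁/z₀).
ln(215.0/0.0727) = 7.9921, ln(5.89/0.0727) = 4.3947
V₂ = 15.4 × 7.9921/4.3947 = 15.4 × 1.8186 = 28.0061 km/h

28.01 km/h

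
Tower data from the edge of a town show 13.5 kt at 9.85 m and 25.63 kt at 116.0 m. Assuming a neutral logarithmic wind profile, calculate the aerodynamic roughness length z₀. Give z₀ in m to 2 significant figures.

z₀ ≈ 0.63 m

Log law: V(z) ∝ ln(z/z₀). With r = V₁/V₂ = 13.5/25.63 = 0.52673,
r · ln(z₂/z₀) = ln(z₁/z₀) ⇒ ln z₀ = (ln z₁ − r·ln z₂)/(1 − r)
ln z₀ = (2.28747 − 0.52673×4.75359) / 0.47327 = -0.4572
z₀ = exp(-0.4572) = 0.6331 m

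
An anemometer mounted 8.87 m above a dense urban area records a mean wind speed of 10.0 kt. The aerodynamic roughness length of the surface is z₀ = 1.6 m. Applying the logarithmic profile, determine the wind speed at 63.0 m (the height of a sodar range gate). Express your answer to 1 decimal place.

Log law: V(z) ∝ ln(z/z₀), so V₂/V₁ = ln(z₂/z₀) / ln(z₁/z₀).
ln(63.0/1.6) = 3.6731, ln(8.87/1.6) = 1.7127
V₂ = 10.0 × 3.6731/1.7127 = 10.0 × 2.1447 = 21.4468 kt

21.4 kt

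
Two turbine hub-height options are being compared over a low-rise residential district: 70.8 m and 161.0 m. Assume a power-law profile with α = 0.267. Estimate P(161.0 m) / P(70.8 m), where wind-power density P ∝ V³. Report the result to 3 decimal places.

Speed ratio: V_B/V_A = (z_B/z_A)^α = (161.0/70.8)^0.267 = (2.2740)^0.267 = 1.24527
Power-density ratio: P_B/P_A = (V_B/V_A)³ = (1.24527)³ = 1.93104

1.931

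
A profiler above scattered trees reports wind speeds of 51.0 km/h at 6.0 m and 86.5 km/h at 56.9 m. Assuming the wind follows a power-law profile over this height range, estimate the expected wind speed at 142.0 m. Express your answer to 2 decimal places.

107.22 km/h

First find α: α = ln(V₂/V₁)/ln(z₂/z₁) = ln(86.5/51.0)/ln(56.9/6.0) = 0.52832/2.24954 = 0.2349
Extrapolate from 56.9 m to 142.0 m: V₃ = 86.5 × (142.0/56.9)^0.2349 = 86.5 × 1.2396 = 107.2249 km/h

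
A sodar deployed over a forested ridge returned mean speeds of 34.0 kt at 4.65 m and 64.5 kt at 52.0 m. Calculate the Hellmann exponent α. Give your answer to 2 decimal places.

α ≈ 0.27

Power law: V₂/V₁ = (z₂/z₁)^α ⇒ α = ln(V₂/V₁) / ln(z₂/z₁)
α = ln(64.5/34.0) / ln(52.0/4.65) = ln(1.8971) / ln(11.1828)
  = 0.64030 / 2.41438 = 0.26520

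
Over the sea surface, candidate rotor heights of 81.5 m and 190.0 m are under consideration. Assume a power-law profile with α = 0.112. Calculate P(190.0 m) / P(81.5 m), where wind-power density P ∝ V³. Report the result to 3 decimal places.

Speed ratio: V_B/V_A = (z_B/z_A)^α = (190.0/81.5)^0.112 = (2.3313)^0.112 = 1.09944
Power-density ratio: P_B/P_A = (V_B/V_A)³ = (1.09944)³ = 1.32896

1.329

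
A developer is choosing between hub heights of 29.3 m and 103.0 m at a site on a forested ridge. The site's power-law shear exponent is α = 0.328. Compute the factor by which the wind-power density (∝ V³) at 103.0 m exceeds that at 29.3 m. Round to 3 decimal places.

Speed ratio: V_B/V_A = (z_B/z_A)^α = (103.0/29.3)^0.328 = (3.5154)^0.328 = 1.51035
Power-density ratio: P_B/P_A = (V_B/V_A)³ = (1.51035)³ = 3.44536

3.445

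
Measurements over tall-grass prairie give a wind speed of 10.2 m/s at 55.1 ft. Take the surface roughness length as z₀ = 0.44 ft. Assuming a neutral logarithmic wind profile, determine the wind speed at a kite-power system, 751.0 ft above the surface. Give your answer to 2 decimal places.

Log law: V(z) ∝ ln(z/z₀), so V₂/V₁ = ln(z₂/z₀) / ln(z₁/z₀).
ln(751.0/0.44) = 7.4424, ln(55.1/0.44) = 4.8301
V₂ = 10.2 × 7.4424/4.8301 = 10.2 × 1.5408 = 15.7164 m/s

15.72 m/s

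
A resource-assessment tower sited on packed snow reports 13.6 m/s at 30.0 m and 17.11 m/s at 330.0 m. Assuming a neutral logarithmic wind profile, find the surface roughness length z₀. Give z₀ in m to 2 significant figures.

Log law: V(z) ∝ ln(z/z₀). With r = V₁/V₂ = 13.6/17.11 = 0.79486,
r · ln(z₂/z₀) = ln(z₁/z₀) ⇒ ln z₀ = (ln z₁ − r·ln z₂)/(1 − r)
ln z₀ = (3.40120 − 0.79486×5.79909) / 0.20514 = -5.8898
z₀ = exp(-5.8898) = 0.002768 m

z₀ ≈ 0.0028 m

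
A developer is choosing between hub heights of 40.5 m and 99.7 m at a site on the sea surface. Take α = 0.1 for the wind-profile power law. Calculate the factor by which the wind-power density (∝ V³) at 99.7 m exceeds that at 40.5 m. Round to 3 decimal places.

Speed ratio: V_B/V_A = (z_B/z_A)^α = (99.7/40.5)^0.1 = (2.4617)^0.1 = 1.09427
Power-density ratio: P_B/P_A = (V_B/V_A)³ = (1.09427)³ = 1.31030

1.310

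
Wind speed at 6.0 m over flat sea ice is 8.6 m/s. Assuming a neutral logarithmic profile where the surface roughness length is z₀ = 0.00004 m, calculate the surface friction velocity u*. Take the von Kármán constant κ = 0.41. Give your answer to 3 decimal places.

Log law: V(z) = (u*/κ) · ln(z/z₀) ⇒ u* = κ · V / ln(z/z₀)
u* = 0.41 × 8.6 / ln(6.0/0.00004) = 0.41 × 8.6 / 11.9184
   = 3.5260 / 11.9184 = 0.2958 m/s

u* ≈ 0.296 m/s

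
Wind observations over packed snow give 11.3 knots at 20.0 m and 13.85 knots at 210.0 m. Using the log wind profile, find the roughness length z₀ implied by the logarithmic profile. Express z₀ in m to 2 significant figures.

z₀ ≈ 0.00060 m

Log law: V(z) ∝ ln(z/z₀). With r = V₁/V₂ = 11.3/13.85 = 0.81588,
r · ln(z₂/z₀) = ln(z₁/z₀) ⇒ ln z₀ = (ln z₁ − r·ln z₂)/(1 − r)
ln z₀ = (2.99573 − 0.81588×5.34711) / 0.18412 = -7.4241
z₀ = exp(-7.4241) = 0.0005967 m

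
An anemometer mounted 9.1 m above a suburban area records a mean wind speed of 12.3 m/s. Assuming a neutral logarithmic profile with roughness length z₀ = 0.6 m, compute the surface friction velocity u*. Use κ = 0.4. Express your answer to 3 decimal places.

u* ≈ 1.809 m/s

Log law: V(z) = (u*/κ) · ln(z/z₀) ⇒ u* = κ · V / ln(z/z₀)
u* = 0.4 × 12.3 / ln(9.1/0.6) = 0.4 × 12.3 / 2.7191
   = 4.9200 / 2.7191 = 1.8094 m/s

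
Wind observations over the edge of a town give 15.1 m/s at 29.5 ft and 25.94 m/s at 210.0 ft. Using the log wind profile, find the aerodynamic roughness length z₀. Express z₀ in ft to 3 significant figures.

Log law: V(z) ∝ ln(z/z₀). With r = V₁/V₂ = 15.1/25.94 = 0.58211,
r · ln(z₂/z₀) = ln(z₁/z₀) ⇒ ln z₀ = (ln z₁ − r·ln z₂)/(1 − r)
ln z₀ = (3.38439 − 0.58211×5.34711) / 0.41789 = 0.6503
z₀ = exp(0.6503) = 1.916 ft

z₀ ≈ 1.92 ft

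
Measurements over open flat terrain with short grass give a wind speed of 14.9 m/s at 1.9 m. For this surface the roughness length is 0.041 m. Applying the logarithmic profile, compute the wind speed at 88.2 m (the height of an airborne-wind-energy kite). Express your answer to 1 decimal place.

Log law: V(z) ∝ ln(z/z₀), so V₂/V₁ = ln(z₂/z₀) / ln(z₁/z₀).
ln(88.2/0.041) = 7.6738, ln(1.9/0.041) = 3.8360
V₂ = 14.9 × 7.6738/3.8360 = 14.9 × 2.0004 = 29.8067 m/s

29.8 m/s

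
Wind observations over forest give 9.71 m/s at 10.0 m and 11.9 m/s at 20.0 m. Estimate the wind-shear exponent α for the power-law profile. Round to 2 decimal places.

α ≈ 0.29

Power law: V₂/V₁ = (z₂/z₁)^α ⇒ α = ln(V₂/V₁) / ln(z₂/z₁)
α = ln(11.9/9.71) / ln(20.0/10.0) = ln(1.2255) / ln(2.0000)
  = 0.20338 / 0.69315 = 0.29342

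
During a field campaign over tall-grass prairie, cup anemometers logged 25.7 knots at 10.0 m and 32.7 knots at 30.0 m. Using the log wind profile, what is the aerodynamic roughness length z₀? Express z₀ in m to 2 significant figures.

z₀ ≈ 0.18 m

Log law: V(z) ∝ ln(z/z₀). With r = V₁/V₂ = 25.7/32.7 = 0.78593,
r · ln(z₂/z₀) = ln(z₁/z₀) ⇒ ln z₀ = (ln z₁ − r·ln z₂)/(1 − r)
ln z₀ = (2.30259 − 0.78593×3.40120) / 0.21407 = -1.7309
z₀ = exp(-1.7309) = 0.1771 m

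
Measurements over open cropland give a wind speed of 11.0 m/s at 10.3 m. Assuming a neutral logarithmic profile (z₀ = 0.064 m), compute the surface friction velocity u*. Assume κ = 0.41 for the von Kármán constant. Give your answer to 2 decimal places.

Log law: V(z) = (u*/κ) · ln(z/z₀) ⇒ u* = κ · V / ln(z/z₀)
u* = 0.41 × 11.0 / ln(10.3/0.064) = 0.41 × 11.0 / 5.0810
   = 4.5100 / 5.0810 = 0.8876 m/s

u* ≈ 0.89 m/s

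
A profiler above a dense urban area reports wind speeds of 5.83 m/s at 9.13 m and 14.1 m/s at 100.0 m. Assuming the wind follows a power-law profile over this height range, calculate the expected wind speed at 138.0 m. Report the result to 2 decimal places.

First find α: α = ln(V₂/V₁)/ln(z₂/z₁) = ln(14.1/5.83)/ln(100.0/9.13) = 0.88316/2.39360 = 0.3690
Extrapolate from 100.0 m to 138.0 m: V₃ = 14.1 × (138.0/100.0)^0.3690 = 14.1 × 1.1262 = 15.8792 m/s

15.88 m/s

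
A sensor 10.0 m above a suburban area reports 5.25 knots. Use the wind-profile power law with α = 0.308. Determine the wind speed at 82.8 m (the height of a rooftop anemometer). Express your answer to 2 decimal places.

10.07 knots

Power-law profile: V₂ = V₁ · (z₂/z₁)^α
V₂ = 5.25 × (82.8/10.0)^0.308 = 5.25 × (8.2800)^0.308
    = 5.25 × 1.9176 = 10.0673 knots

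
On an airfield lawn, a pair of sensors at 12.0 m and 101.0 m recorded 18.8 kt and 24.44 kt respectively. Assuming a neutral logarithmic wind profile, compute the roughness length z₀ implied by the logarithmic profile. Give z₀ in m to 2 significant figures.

z₀ ≈ 0.0099 m

Log law: V(z) ∝ ln(z/z₀). With r = V₁/V₂ = 18.8/24.44 = 0.76923,
r · ln(z₂/z₀) = ln(z₁/z₀) ⇒ ln z₀ = (ln z₁ − r·ln z₂)/(1 − r)
ln z₀ = (2.48491 − 0.76923×4.61512) / 0.23077 = -4.6158
z₀ = exp(-4.6158) = 0.009894 m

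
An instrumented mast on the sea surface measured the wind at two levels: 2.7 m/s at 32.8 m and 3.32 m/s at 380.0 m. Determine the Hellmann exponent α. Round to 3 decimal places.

α ≈ 0.084

Power law: V₂/V₁ = (z₂/z₁)^α ⇒ α = ln(V₂/V₁) / ln(z₂/z₁)
α = ln(3.32/2.7) / ln(380.0/32.8) = ln(1.2296) / ln(11.5854)
  = 0.20671 / 2.44974 = 0.08438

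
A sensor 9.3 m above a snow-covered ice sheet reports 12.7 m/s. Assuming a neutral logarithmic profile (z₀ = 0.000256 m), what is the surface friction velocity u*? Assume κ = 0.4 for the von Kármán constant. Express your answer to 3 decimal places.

u* ≈ 0.484 m/s

Log law: V(z) = (u*/κ) · ln(z/z₀) ⇒ u* = κ · V / ln(z/z₀)
u* = 0.4 × 12.7 / ln(9.3/0.000256) = 0.4 × 12.7 / 10.5003
   = 5.0800 / 10.5003 = 0.4838 m/s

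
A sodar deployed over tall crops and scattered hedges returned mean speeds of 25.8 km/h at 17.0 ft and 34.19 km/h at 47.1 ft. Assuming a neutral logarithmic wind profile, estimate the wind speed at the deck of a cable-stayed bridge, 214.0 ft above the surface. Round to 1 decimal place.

46.7 km/h

Log law: V ∝ ln(z/z₀). From the pair, with r = V₁/V₂ = 0.75461,
ln z₀ = (ln z₁ − r·ln z₂)/(1 − r) = (2.8332 − 0.75461×3.8523)/0.24539 = -0.3005 → z₀ = 0.7405 ft
V₃ = V₁ · ln(z₃/z₀)/ln(z₁/z₀) = 25.8 × 5.6665/3.1337 = 46.6524 km/h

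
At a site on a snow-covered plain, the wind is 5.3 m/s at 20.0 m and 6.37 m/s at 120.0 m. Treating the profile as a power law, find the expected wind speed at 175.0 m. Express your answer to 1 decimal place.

First find α: α = ln(V₂/V₁)/ln(z₂/z₁) = ln(6.37/5.3)/ln(120.0/20.0) = 0.18389/1.79176 = 0.1026
Extrapolate from 120.0 m to 175.0 m: V₃ = 6.37 × (175.0/120.0)^0.1026 = 6.37 × 1.0395 = 6.6215 m/s

6.6 m/s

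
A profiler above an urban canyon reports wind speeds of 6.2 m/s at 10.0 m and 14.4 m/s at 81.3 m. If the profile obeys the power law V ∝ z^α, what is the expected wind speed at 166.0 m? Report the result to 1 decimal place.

19.2 m/s

First find α: α = ln(V₂/V₁)/ln(z₂/z₁) = ln(14.4/6.2)/ln(81.3/10.0) = 0.84268/2.09556 = 0.4021
Extrapolate from 81.3 m to 166.0 m: V₃ = 14.4 × (166.0/81.3)^0.4021 = 14.4 × 1.3325 = 19.1879 m/s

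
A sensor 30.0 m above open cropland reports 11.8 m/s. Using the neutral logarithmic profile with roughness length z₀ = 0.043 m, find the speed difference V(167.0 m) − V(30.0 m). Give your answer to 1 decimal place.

3.1 m/s

Log law: V₂ = V₁ · ln(z₂/z₀)/ln(z₁/z₀) = 11.8 × 8.2645/6.5478 = 14.8939 m/s
ΔV = 14.8939 − 11.8 = 3.0939 m/s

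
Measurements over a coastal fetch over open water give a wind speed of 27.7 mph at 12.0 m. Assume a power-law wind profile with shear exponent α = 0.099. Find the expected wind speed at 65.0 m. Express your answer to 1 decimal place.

32.7 mph

Power-law profile: V₂ = V₁ · (z₂/z₁)^α
V₂ = 27.7 × (65.0/12.0)^0.099 = 27.7 × (5.4167)^0.099
    = 27.7 × 1.1821 = 32.7431 mph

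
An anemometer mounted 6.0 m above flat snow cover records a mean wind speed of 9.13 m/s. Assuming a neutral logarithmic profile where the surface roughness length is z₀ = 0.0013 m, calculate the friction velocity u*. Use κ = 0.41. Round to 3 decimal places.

Log law: V(z) = (u*/κ) · ln(z/z₀) ⇒ u* = κ · V / ln(z/z₀)
u* = 0.41 × 9.13 / ln(6.0/0.0013) = 0.41 × 9.13 / 8.4372
   = 3.7433 / 8.4372 = 0.4437 m/s

u* ≈ 0.444 m/s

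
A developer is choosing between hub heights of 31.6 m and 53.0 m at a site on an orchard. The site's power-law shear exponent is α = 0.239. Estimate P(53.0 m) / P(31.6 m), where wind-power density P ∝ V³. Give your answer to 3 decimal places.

Speed ratio: V_B/V_A = (z_B/z_A)^α = (53.0/31.6)^0.239 = (1.6772)^0.239 = 1.13156
Power-density ratio: P_B/P_A = (V_B/V_A)³ = (1.13156)³ = 1.44887

1.449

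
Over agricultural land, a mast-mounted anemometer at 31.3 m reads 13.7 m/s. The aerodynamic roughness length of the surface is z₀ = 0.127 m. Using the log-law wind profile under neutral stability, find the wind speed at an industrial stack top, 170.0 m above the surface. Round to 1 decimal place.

17.9 m/s

Log law: V(z) ∝ ln(z/z₀), so V₂/V₁ = ln(z₂/z₀) / ln(z₁/z₀).
ln(170.0/0.127) = 7.1994, ln(31.3/0.127) = 5.5072
V₂ = 13.7 × 7.1994/5.5072 = 13.7 × 1.3073 = 17.9096 m/s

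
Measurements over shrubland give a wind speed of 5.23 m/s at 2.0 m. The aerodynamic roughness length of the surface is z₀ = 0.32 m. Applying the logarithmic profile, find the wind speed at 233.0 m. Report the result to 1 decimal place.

18.8 m/s

Log law: V(z) ∝ ln(z/z₀), so V₂/V₁ = ln(z₂/z₀) / ln(z₁/z₀).
ln(233.0/0.32) = 6.5905, ln(2.0/0.32) = 1.8326
V₂ = 5.23 × 6.5905/1.8326 = 5.23 × 3.5963 = 18.8085 m/s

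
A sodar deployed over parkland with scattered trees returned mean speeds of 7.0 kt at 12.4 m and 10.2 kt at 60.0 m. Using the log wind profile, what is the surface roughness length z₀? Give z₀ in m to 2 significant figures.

z₀ ≈ 0.39 m

Log law: V(z) ∝ ln(z/z₀). With r = V₁/V₂ = 7.0/10.2 = 0.68627,
r · ln(z₂/z₀) = ln(z₁/z₀) ⇒ ln z₀ = (ln z₁ − r·ln z₂)/(1 − r)
ln z₀ = (2.51770 − 0.68627×4.09434) / 0.31373 = -0.9312
z₀ = exp(-0.9312) = 0.3941 m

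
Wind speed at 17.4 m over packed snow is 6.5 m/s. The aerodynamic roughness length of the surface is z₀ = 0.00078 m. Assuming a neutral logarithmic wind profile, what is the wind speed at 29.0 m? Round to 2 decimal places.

6.83 m/s

Log law: V(z) ∝ ln(z/z₀), so V₂/V₁ = ln(z₂/z₀) / ln(z₁/z₀).
ln(29.0/0.00078) = 10.5235, ln(17.4/0.00078) = 10.0127
V₂ = 6.5 × 10.5235/10.0127 = 6.5 × 1.0510 = 6.8316 m/s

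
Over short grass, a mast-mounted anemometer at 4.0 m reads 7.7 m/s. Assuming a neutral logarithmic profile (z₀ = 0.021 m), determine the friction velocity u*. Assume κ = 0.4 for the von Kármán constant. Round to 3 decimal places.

u* ≈ 0.587 m/s

Log law: V(z) = (u*/κ) · ln(z/z₀) ⇒ u* = κ · V / ln(z/z₀)
u* = 0.4 × 7.7 / ln(4.0/0.021) = 0.4 × 7.7 / 5.2495
   = 3.0800 / 5.2495 = 0.5867 m/s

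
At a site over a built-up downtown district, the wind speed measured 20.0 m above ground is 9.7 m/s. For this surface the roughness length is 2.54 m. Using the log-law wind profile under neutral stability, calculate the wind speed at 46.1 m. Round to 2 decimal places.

Log law: V(z) ∝ ln(z/z₀), so V₂/V₁ = ln(z₂/z₀) / ln(z₁/z₀).
ln(46.1/2.54) = 2.8986, ln(20.0/2.54) = 2.0636
V₂ = 9.7 × 2.8986/2.0636 = 9.7 × 1.4047 = 13.6254 m/s

13.63 m/s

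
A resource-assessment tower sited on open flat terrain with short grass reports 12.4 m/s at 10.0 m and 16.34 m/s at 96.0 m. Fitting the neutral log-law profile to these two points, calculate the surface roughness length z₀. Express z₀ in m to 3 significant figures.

z₀ ≈ 0.00810 m

Log law: V(z) ∝ ln(z/z₀). With r = V₁/V₂ = 12.4/16.34 = 0.75887,
r · ln(z₂/z₀) = ln(z₁/z₀) ⇒ ln z₀ = (ln z₁ − r·ln z₂)/(1 − r)
ln z₀ = (2.30259 − 0.75887×4.56435) / 0.24113 = -4.8157
z₀ = exp(-4.8157) = 0.008102 m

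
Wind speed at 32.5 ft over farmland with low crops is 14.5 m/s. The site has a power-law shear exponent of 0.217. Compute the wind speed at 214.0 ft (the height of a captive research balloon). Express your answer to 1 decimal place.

Power-law profile: V₂ = V₁ · (z₂/z₁)^α
V₂ = 14.5 × (214.0/32.5)^0.217 = 14.5 × (6.5846)^0.217
    = 14.5 × 1.5053 = 21.8268 m/s

21.8 m/s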